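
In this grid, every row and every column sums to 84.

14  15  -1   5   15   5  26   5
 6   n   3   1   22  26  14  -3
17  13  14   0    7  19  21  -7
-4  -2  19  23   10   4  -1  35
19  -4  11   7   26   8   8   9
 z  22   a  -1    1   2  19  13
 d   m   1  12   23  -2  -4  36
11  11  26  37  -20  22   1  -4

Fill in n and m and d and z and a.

n = 15, m = 14, d = 4, z = 17, a = 11

Row 2 has 6 + 3 + 1 + 22 + 26 + 14 − 3 = 69; the blank must be 84 − 69 = 15.
Column 2 has 15 + 15 + 13 − 2 − 4 + 22 + 11 = 70; the blank must be 84 − 70 = 14.
Row 7 has 14 + 1 + 12 + 23 − 2 − 4 + 36 = 80; the blank must be 84 − 80 = 4.
Column 1 has 14 + 6 + 17 − 4 + 19 + 4 + 11 = 67; the blank must be 84 − 67 = 17.
Row 6 has 17 + 22 − 1 + 1 + 2 + 19 + 13 = 73; the blank must be 84 − 73 = 11.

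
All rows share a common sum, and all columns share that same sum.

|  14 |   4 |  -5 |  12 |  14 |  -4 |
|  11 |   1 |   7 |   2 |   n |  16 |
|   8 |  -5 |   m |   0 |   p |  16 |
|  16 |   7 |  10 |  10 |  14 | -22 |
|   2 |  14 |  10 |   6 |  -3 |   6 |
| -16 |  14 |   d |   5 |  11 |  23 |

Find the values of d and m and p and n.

Rows 1 and 4 both sum to 35, so that's the common total.
Row 2: 11 + 1 + 7 + 2 + 16 = 37, so its missing entry is 35 − 37 = -2.
Column 5: 14 − 2 + 14 − 3 + 11 = 34, so its missing entry is 35 − 34 = 1.
Row 3: 8 − 5 + 0 + 1 + 16 = 20, so its missing entry is 35 − 20 = 15.
Row 6: -16 + 14 + 5 + 11 + 23 = 37, so its missing entry is 35 − 37 = -2.

d = -2, m = 15, p = 1, n = -2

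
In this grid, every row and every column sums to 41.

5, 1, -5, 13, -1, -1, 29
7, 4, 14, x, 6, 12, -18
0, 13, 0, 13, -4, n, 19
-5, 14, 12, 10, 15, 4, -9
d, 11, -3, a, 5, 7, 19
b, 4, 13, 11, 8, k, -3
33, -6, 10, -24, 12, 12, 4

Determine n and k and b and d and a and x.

n = 0, k = 7, b = 1, d = 0, a = 2, x = 16

Row 3: 0 + 13 + 0 + 13 − 4 + 19 = 41, so its missing entry is 41 − 41 = 0.
Column 6: -1 + 12 + 0 + 4 + 7 + 12 = 34, so its missing entry is 41 − 34 = 7.
Row 6: 4 + 13 + 11 + 8 + 7 − 3 = 40, so its missing entry is 41 − 40 = 1.
Column 1: 5 + 7 + 0 − 5 + 1 + 33 = 41, so its missing entry is 41 − 41 = 0.
Row 5: 0 + 11 − 3 + 5 + 7 + 19 = 39, so its missing entry is 41 − 39 = 2.
Row 2: 7 + 4 + 14 + 6 + 12 − 18 = 25, so its missing entry is 41 − 25 = 16.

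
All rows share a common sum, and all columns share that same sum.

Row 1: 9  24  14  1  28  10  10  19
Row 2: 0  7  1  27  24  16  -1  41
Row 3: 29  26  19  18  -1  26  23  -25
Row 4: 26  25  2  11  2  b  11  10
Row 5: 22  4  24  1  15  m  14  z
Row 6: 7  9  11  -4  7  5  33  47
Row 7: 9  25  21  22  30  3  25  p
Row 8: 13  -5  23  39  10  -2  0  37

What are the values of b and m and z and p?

Rows 1 and 2 both sum to 115, so that's the common total.
Row 7 has 9 + 25 + 21 + 22 + 30 + 3 + 25 = 135; the blank must be 115 − 135 = -20.
Column 8 has 19 + 41 − 25 + 10 + 47 − 20 + 37 = 109; the blank must be 115 − 109 = 6.
Row 5 has 22 + 4 + 24 + 1 + 15 + 14 + 6 = 86; the blank must be 115 − 86 = 29.
Row 4 has 26 + 25 + 2 + 11 + 2 + 11 + 10 = 87; the blank must be 115 − 87 = 28.

b = 28, m = 29, z = 6, p = -20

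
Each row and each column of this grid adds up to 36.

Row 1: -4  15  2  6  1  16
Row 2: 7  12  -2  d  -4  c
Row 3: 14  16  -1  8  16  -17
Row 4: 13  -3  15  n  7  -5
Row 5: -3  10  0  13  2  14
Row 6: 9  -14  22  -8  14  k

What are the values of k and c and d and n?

k = 13, c = 15, d = 8, n = 9

The known cells in row 6 total 23, leaving 36 − 23 = 13 for the blank.
The known cells in row 4 total 27, leaving 36 − 27 = 9 for the blank.
The known cells in column 4 total 28, leaving 36 − 28 = 8 for the blank.
The known cells in row 2 total 21, leaving 36 − 21 = 15 for the blank.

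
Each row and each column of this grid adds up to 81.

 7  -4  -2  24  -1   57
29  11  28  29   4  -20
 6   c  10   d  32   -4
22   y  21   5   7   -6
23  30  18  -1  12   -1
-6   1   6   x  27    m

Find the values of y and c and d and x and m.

Column 6 has 57 − 20 − 4 − 6 − 1 = 26; the blank must be 81 − 26 = 55.
Row 4 has 22 + 21 + 5 + 7 − 6 = 49; the blank must be 81 − 49 = 32.
Column 2 has -4 + 11 + 32 + 30 + 1 = 70; the blank must be 81 − 70 = 11.
Row 3 has 6 + 11 + 10 + 32 − 4 = 55; the blank must be 81 − 55 = 26.
Row 6 has -6 + 1 + 6 + 27 + 55 = 83; the blank must be 81 − 83 = -2.

y = 32, c = 11, d = 26, x = -2, m = 55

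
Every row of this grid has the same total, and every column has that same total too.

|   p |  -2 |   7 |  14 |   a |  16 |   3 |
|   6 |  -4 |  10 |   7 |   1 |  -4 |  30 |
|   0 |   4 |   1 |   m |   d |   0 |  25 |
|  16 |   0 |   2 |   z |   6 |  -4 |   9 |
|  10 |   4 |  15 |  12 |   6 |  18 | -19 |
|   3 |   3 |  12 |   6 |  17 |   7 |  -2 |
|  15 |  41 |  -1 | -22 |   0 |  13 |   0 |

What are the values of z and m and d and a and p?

Rows 2 and 5 both sum to 46, so that's the common total.
Column 1 has 6 + 0 + 16 + 10 + 3 + 15 = 50; the blank must be 46 − 50 = -4.
Row 1 has -4 − 2 + 7 + 14 + 16 + 3 = 34; the blank must be 46 − 34 = 12.
Column 5 has 12 + 1 + 6 + 6 + 17 + 0 = 42; the blank must be 46 − 42 = 4.
Row 3 has 0 + 4 + 1 + 4 + 0 + 25 = 34; the blank must be 46 − 34 = 12.
Row 4 has 16 + 0 + 2 + 6 − 4 + 9 = 29; the blank must be 46 − 29 = 17.

z = 17, m = 12, d = 4, a = 12, p = -4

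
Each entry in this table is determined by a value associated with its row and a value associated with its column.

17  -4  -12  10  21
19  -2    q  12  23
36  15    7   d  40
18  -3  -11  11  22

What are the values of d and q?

The difference between any two rows is the same in every column — this is an addition table with the headers hidden.
Row 3 minus row 1 is 15 − (-4) = 19, so its entry in column 4 is 10 + 19 = 29.
Row 2 minus row 1 is -2 − (-4) = 2, so its entry in column 3 is -12 + 2 = -10.

d = 29, q = -10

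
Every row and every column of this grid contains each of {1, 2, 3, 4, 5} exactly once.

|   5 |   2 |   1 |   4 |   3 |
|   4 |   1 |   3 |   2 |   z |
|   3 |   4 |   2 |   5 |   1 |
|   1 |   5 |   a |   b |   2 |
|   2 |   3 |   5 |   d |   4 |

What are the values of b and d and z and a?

At (row 4, col 3): column 3 already has {1, 2, 3, 5}, so the value is 4.
At (row 4, col 4): row 4 already has {1, 2, 4, 5}, so the value is 3.
For row 2, column 5: row 2 already has {1, 2, 3, 4}; that leaves 5.
At (row 5, col 4): row 5 already has {2, 3, 4, 5}, so the value is 1.

b = 3, d = 1, z = 5, a = 4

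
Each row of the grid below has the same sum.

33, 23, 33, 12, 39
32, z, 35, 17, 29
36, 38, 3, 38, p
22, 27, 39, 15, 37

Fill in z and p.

z = 27, p = 25

Rows 1 and 4 both add up to 140, so every row sums to 140.
Row 2: 32 + 35 + 17 + 29 = 113, so the missing entry is 140 − 113 = 27.
Row 3: 36 + 38 + 3 + 38 = 115, so the missing entry is 140 − 115 = 25.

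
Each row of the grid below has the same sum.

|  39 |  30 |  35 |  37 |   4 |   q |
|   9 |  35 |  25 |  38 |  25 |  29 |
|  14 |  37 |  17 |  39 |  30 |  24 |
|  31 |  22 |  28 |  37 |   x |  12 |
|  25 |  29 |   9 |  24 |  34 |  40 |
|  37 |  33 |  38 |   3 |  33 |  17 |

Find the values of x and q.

x = 31, q = 16

The complete rows each total 161.
Row 4 is missing 161 − 130 = 31 (since 31 + 22 + 28 + 37 + 12 = 130).
Row 1 is missing 161 − 145 = 16 (since 39 + 30 + 35 + 37 + 4 = 145).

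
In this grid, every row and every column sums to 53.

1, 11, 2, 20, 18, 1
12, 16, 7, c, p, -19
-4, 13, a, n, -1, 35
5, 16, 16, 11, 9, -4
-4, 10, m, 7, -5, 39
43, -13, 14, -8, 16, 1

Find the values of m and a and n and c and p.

The known cells in column 5 total 37, leaving 53 − 37 = 16 for the blank.
The known cells in row 5 total 47, leaving 53 − 47 = 6 for the blank.
The known cells in column 3 total 45, leaving 53 − 45 = 8 for the blank.
The known cells in row 3 total 51, leaving 53 − 51 = 2 for the blank.
The known cells in row 2 total 32, leaving 53 − 32 = 21 for the blank.

m = 6, a = 8, n = 2, c = 21, p = 16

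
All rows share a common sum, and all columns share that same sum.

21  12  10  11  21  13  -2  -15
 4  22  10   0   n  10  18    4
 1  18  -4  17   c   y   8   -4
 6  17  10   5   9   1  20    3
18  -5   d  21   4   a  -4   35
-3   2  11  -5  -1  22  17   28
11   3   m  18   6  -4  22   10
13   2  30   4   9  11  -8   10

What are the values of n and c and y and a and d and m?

Rows 1 and 4 both sum to 71, so that's the common total.
Row 7: 11 + 3 + 18 + 6 − 4 + 22 + 10 = 66, so its missing entry is 71 − 66 = 5.
Column 3: 10 + 10 − 4 + 10 + 11 + 5 + 30 = 72, so its missing entry is 71 − 72 = -1.
Row 2: 4 + 22 + 10 + 0 + 10 + 18 + 4 = 68, so its missing entry is 71 − 68 = 3.
Column 5: 21 + 3 + 9 + 4 − 1 + 6 + 9 = 51, so its missing entry is 71 − 51 = 20.
Row 5: 18 − 5 − 1 + 21 + 4 − 4 + 35 = 68, so its missing entry is 71 − 68 = 3.
Row 3: 1 + 18 − 4 + 17 + 20 + 8 − 4 = 56, so its missing entry is 71 − 56 = 15.

n = 3, c = 20, y = 15, a = 3, d = -1, m = 5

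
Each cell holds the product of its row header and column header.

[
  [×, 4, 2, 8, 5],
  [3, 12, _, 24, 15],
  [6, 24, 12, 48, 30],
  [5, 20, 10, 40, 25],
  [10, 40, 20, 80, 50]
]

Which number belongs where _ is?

3 × 2 = 6.

6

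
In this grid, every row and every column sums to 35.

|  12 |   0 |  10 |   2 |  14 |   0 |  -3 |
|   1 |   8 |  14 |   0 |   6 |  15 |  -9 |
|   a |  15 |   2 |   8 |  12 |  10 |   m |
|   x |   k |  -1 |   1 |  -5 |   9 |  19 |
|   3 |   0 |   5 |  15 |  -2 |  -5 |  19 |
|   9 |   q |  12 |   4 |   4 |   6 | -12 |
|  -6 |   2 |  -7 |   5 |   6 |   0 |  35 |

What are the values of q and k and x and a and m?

q = 12, k = -2, x = 14, a = 2, m = -14

Row 6 has 9 + 12 + 4 + 4 + 6 − 12 = 23; the blank must be 35 − 23 = 12.
Column 2 has 0 + 8 + 15 + 0 + 12 + 2 = 37; the blank must be 35 − 37 = -2.
Row 4 has -2 − 1 + 1 − 5 + 9 + 19 = 21; the blank must be 35 − 21 = 14.
Column 1 has 12 + 1 + 14 + 3 + 9 − 6 = 33; the blank must be 35 − 33 = 2.
Row 3 has 2 + 15 + 2 + 8 + 12 + 10 = 49; the blank must be 35 − 49 = -14.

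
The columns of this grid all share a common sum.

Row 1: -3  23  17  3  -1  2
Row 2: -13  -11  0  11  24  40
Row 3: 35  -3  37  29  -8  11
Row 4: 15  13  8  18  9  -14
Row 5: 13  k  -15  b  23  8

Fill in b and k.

b = -14, k = 25

Column 3 sums to 47 and so does column 6; that's the common total.
In column 4 the known cells total 61, leaving 47 − 61 = -14.
In column 2 the known cells total 22, leaving 47 − 22 = 25.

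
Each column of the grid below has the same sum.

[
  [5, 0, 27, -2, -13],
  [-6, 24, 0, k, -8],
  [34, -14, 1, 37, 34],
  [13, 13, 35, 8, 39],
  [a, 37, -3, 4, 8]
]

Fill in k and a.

k = 13, a = 14

Column 2 sums to 60 and so does column 5; that's the common total.
In column 4 the known cells total 47, leaving 60 − 47 = 13.
In column 1 the known cells total 46, leaving 60 − 46 = 14.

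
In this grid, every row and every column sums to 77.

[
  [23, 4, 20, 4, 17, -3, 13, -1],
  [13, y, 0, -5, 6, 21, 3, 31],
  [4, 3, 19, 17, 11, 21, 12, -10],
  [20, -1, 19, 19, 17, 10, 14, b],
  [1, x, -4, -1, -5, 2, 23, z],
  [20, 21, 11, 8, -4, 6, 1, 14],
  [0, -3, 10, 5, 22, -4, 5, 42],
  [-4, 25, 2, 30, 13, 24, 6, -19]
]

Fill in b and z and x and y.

Row 4: 20 − 1 + 19 + 19 + 17 + 10 + 14 = 98, so its missing entry is 77 − 98 = -21.
Row 2: 13 + 0 − 5 + 6 + 21 + 3 + 31 = 69, so its missing entry is 77 − 69 = 8.
Column 2: 4 + 8 + 3 − 1 + 21 − 3 + 25 = 57, so its missing entry is 77 − 57 = 20.
Row 5: 1 + 20 − 4 − 1 − 5 + 2 + 23 = 36, so its missing entry is 77 − 36 = 41.

b = -21, z = 41, x = 20, y = 8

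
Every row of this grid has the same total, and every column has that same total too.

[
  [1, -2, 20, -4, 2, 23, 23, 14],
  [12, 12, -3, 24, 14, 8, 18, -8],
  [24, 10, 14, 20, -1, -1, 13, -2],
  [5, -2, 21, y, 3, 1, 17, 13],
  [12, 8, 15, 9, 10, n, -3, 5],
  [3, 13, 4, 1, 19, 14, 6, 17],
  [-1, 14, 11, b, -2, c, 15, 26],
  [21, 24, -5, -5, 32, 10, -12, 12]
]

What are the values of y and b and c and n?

Rows 1 and 2 both sum to 77, so that's the common total.
Row 5 has 12 + 8 + 15 + 9 + 10 − 3 + 5 = 56; the blank must be 77 − 56 = 21.
Row 4 has 5 − 2 + 21 + 3 + 1 + 17 + 13 = 58; the blank must be 77 − 58 = 19.
Column 6 has 23 + 8 − 1 + 1 + 21 + 14 + 10 = 76; the blank must be 77 − 76 = 1.
Row 7 has -1 + 14 + 11 − 2 + 1 + 15 + 26 = 64; the blank must be 77 − 64 = 13.

y = 19, b = 13, c = 1, n = 21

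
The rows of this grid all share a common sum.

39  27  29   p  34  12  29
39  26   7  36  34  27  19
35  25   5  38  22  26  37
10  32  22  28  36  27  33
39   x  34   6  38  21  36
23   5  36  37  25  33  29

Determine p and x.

Row 2 sums to 188 and so does row 4; that's the common total.
In row 1 the known cells total 170, leaving 188 − 170 = 18.
In row 5 the known cells total 174, leaving 188 − 174 = 14.

p = 18, x = 14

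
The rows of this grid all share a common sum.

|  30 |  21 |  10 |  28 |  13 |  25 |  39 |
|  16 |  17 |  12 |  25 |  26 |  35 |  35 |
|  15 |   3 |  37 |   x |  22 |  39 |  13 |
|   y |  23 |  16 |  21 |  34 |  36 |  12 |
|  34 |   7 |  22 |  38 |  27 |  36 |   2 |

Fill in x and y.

The complete rows each total 166.
Row 3 is missing 166 − 129 = 37 (since 15 + 3 + 37 + 22 + 39 + 13 = 129).
Row 4 is missing 166 − 142 = 24 (since 23 + 16 + 21 + 34 + 36 + 12 = 142).

x = 37, y = 24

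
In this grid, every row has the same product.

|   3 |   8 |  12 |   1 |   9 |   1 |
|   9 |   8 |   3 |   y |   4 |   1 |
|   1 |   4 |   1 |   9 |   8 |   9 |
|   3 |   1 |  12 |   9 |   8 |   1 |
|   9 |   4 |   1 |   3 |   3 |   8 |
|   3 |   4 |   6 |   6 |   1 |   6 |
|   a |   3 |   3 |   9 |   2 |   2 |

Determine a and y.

a = 8, y = 3

Rows 4 and 6 each multiply to 2592, so every row has product 2592.
Row 7: 3×3×9×2×2 = 324, so the missing entry is 2592 ÷ 324 = 8.
Row 2: 9×8×3×4×1 = 864, so the missing entry is 2592 ÷ 864 = 3.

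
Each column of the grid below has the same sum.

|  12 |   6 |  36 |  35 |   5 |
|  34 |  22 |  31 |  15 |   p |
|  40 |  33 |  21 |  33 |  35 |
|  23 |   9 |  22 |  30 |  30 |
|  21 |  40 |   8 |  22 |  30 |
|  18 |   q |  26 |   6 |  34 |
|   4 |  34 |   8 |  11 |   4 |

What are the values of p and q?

Column 1 sums to 152 and so does column 3; that's the common total.
In column 5 the known cells total 138, leaving 152 − 138 = 14.
In column 2 the known cells total 144, leaving 152 − 144 = 8.

p = 14, q = 8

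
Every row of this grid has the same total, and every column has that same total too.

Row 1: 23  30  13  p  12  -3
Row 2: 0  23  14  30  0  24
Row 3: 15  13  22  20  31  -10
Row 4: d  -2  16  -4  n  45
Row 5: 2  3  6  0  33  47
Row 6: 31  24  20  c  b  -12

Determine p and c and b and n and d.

p = 16, c = 29, b = -1, n = 16, d = 20

Rows 2 and 3 both sum to 91, so that's the common total.
Row 1 has 23 + 30 + 13 + 12 − 3 = 75; the blank must be 91 − 75 = 16.
Column 1 has 23 + 0 + 15 + 2 + 31 = 71; the blank must be 91 − 71 = 20.
Row 4 has 20 − 2 + 16 − 4 + 45 = 75; the blank must be 91 − 75 = 16.
Column 5 has 12 + 0 + 31 + 16 + 33 = 92; the blank must be 91 − 92 = -1.
Row 6 has 31 + 24 + 20 − 1 − 12 = 62; the blank must be 91 − 62 = 29.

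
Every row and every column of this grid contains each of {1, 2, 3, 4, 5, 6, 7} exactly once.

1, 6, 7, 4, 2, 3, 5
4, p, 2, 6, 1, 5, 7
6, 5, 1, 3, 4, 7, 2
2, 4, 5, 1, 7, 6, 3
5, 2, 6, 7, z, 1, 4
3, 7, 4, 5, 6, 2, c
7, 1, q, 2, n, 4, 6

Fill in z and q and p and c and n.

For row 5, column 5: row 5 already has {1, 2, 4, 5, 6, 7}; that leaves 3.
For row 7, column 3: column 3 already has {1, 2, 4, 5, 6, 7}; that leaves 3.
Cell (2,2): row 2 already has {1, 2, 4, 5, 6, 7} → 3.
Cell (7,5): row 7 already has {1, 2, 3, 4, 6, 7} → 5.
At (row 6, col 7): row 6 already has {2, 3, 4, 5, 6, 7}, so the value is 1.

z = 3, q = 3, p = 3, c = 1, n = 5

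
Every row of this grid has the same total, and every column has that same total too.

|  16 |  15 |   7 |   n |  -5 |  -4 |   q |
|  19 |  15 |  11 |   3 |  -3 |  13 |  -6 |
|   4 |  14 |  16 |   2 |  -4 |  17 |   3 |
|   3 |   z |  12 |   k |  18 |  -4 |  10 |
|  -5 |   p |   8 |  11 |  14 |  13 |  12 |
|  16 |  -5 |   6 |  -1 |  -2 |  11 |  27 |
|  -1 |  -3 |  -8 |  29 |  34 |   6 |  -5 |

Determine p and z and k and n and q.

Rows 2 and 3 both sum to 52, so that's the common total.
Column 7: -6 + 3 + 10 + 12 + 27 − 5 = 41, so its missing entry is 52 − 41 = 11.
Row 1: 16 + 15 + 7 − 5 − 4 + 11 = 40, so its missing entry is 52 − 40 = 12.
Column 4: 12 + 3 + 2 + 11 − 1 + 29 = 56, so its missing entry is 52 − 56 = -4.
Row 4: 3 + 12 − 4 + 18 − 4 + 10 = 35, so its missing entry is 52 − 35 = 17.
Row 5: -5 + 8 + 11 + 14 + 13 + 12 = 53, so its missing entry is 52 − 53 = -1.

p = -1, z = 17, k = -4, n = 12, q = 11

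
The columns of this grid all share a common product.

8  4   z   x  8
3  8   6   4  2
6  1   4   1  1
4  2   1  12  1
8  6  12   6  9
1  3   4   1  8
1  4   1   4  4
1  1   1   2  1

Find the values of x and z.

Columns 1 and 5 each multiply to 4608, so every column has product 4608.
Column 4: 4×1×12×6×1×4×2 = 2304, so the missing entry is 4608 ÷ 2304 = 2.
Column 3: 6×4×1×12×4×1×1 = 1152, so the missing entry is 4608 ÷ 1152 = 4.

x = 2, z = 4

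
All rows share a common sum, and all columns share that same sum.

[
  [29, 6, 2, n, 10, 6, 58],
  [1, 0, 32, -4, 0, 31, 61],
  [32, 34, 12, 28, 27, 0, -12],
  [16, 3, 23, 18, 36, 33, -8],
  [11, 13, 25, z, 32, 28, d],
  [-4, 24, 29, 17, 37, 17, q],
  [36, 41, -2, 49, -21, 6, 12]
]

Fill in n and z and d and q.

Rows 2 and 3 both sum to 121, so that's the common total.
Row 1 has 29 + 6 + 2 + 10 + 6 + 58 = 111; the blank must be 121 − 111 = 10.
Row 6 has -4 + 24 + 29 + 17 + 37 + 17 = 120; the blank must be 121 − 120 = 1.
Column 7 has 58 + 61 − 12 − 8 + 1 + 12 = 112; the blank must be 121 − 112 = 9.
Row 5 has 11 + 13 + 25 + 32 + 28 + 9 = 118; the blank must be 121 − 118 = 3.

n = 10, z = 3, d = 9, q = 1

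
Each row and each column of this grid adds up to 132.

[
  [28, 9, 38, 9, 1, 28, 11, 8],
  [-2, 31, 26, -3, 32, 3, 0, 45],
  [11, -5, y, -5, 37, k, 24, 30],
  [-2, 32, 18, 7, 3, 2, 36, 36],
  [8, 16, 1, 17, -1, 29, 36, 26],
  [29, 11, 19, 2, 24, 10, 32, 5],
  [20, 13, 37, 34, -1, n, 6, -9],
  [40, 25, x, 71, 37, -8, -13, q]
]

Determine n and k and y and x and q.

Column 8: 8 + 45 + 30 + 36 + 26 + 5 − 9 = 141, so its missing entry is 132 − 141 = -9.
Row 7: 20 + 13 + 37 + 34 − 1 + 6 − 9 = 100, so its missing entry is 132 − 100 = 32.
Row 8: 40 + 25 + 71 + 37 − 8 − 13 − 9 = 143, so its missing entry is 132 − 143 = -11.
Column 3: 38 + 26 + 18 + 1 + 19 + 37 − 11 = 128, so its missing entry is 132 − 128 = 4.
Row 3: 11 − 5 + 4 − 5 + 37 + 24 + 30 = 96, so its missing entry is 132 − 96 = 36.

n = 32, k = 36, y = 4, x = -11, q = -9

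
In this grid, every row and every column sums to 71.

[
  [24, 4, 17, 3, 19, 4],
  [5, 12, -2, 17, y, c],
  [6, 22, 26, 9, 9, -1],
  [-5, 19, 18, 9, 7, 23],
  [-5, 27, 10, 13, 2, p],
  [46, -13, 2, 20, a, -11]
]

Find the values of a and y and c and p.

Row 5: -5 + 27 + 10 + 13 + 2 = 47, so its missing entry is 71 − 47 = 24.
Row 6: 46 − 13 + 2 + 20 − 11 = 44, so its missing entry is 71 − 44 = 27.
Column 5: 19 + 9 + 7 + 2 + 27 = 64, so its missing entry is 71 − 64 = 7.
Row 2: 5 + 12 − 2 + 17 + 7 = 39, so its missing entry is 71 − 39 = 32.

a = 27, y = 7, c = 32, p = 24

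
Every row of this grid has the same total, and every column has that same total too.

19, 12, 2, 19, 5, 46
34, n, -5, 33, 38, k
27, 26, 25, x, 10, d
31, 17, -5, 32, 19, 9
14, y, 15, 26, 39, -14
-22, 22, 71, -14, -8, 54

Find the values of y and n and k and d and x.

Rows 1 and 4 both sum to 103, so that's the common total.
Column 4: 19 + 33 + 32 + 26 − 14 = 96, so its missing entry is 103 − 96 = 7.
Row 3: 27 + 26 + 25 + 7 + 10 = 95, so its missing entry is 103 − 95 = 8.
Column 6: 46 + 8 + 9 − 14 + 54 = 103, so its missing entry is 103 − 103 = 0.
Row 2: 34 − 5 + 33 + 38 + 0 = 100, so its missing entry is 103 − 100 = 3.
Row 5: 14 + 15 + 26 + 39 − 14 = 80, so its missing entry is 103 − 80 = 23.

y = 23, n = 3, k = 0, d = 8, x = 7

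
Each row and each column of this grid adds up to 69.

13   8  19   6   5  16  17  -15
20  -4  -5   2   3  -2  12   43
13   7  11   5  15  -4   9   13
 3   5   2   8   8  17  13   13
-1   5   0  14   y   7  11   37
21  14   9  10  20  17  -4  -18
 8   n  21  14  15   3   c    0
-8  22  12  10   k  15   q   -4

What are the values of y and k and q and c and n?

Row 5 has -1 + 5 + 0 + 14 + 7 + 11 + 37 = 73; the blank must be 69 − 73 = -4.
Column 5 has 5 + 3 + 15 + 8 − 4 + 20 + 15 = 62; the blank must be 69 − 62 = 7.
Column 2 has 8 − 4 + 7 + 5 + 5 + 14 + 22 = 57; the blank must be 69 − 57 = 12.
Row 8 has -8 + 22 + 12 + 10 + 7 + 15 − 4 = 54; the blank must be 69 − 54 = 15.
Row 7 has 8 + 12 + 21 + 14 + 15 + 3 + 0 = 73; the blank must be 69 − 73 = -4.

y = -4, k = 7, q = 15, c = -4, n = 12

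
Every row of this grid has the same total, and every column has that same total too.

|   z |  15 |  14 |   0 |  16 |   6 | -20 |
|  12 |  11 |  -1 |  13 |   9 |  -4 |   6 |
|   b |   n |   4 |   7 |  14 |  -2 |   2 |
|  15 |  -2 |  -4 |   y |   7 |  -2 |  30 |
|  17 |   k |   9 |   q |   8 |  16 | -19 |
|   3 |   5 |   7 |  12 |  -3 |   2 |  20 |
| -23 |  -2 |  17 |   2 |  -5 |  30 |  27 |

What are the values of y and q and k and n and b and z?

Rows 2 and 6 both sum to 46, so that's the common total.
Row 1 has 15 + 14 + 0 + 16 + 6 − 20 = 31; the blank must be 46 − 31 = 15.
Column 1 has 15 + 12 + 15 + 17 + 3 − 23 = 39; the blank must be 46 − 39 = 7.
Row 3 has 7 + 4 + 7 + 14 − 2 + 2 = 32; the blank must be 46 − 32 = 14.
Row 4 has 15 − 2 − 4 + 7 − 2 + 30 = 44; the blank must be 46 − 44 = 2.
Column 4 has 0 + 13 + 7 + 2 + 12 + 2 = 36; the blank must be 46 − 36 = 10.
Row 5 has 17 + 9 + 10 + 8 + 16 − 19 = 41; the blank must be 46 − 41 = 5.

y = 2, q = 10, k = 5, n = 14, b = 7, z = 15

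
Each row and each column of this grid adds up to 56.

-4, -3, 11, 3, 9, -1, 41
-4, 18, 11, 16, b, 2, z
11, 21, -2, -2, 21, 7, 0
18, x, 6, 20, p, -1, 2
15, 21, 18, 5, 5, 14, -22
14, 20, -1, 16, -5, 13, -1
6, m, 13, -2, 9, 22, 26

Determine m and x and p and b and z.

Row 7 has 6 + 13 − 2 + 9 + 22 + 26 = 74; the blank must be 56 − 74 = -18.
Column 2 has -3 + 18 + 21 + 21 + 20 − 18 = 59; the blank must be 56 − 59 = -3.
Row 4 has 18 − 3 + 6 + 20 − 1 + 2 = 42; the blank must be 56 − 42 = 14.
Column 5 has 9 + 21 + 14 + 5 − 5 + 9 = 53; the blank must be 56 − 53 = 3.
Row 2 has -4 + 18 + 11 + 16 + 3 + 2 = 46; the blank must be 56 − 46 = 10.

m = -18, x = -3, p = 14, b = 3, z = 10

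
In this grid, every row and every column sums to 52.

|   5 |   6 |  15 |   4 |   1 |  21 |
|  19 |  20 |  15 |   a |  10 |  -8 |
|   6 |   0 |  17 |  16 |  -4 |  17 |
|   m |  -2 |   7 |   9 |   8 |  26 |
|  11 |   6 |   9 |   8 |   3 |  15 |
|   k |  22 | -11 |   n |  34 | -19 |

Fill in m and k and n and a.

m = 4, k = 7, n = 19, a = -4

The known cells in row 2 total 56, leaving 52 − 56 = -4 for the blank.
The known cells in column 4 total 33, leaving 52 − 33 = 19 for the blank.
The known cells in row 6 total 45, leaving 52 − 45 = 7 for the blank.
The known cells in row 4 total 48, leaving 52 − 48 = 4 for the blank.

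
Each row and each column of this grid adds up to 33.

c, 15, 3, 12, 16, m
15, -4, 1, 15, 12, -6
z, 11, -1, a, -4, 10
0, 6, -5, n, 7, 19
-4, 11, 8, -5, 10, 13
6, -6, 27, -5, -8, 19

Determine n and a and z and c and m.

n = 6, a = 10, z = 7, c = 9, m = -22

Row 4 has 0 + 6 − 5 + 7 + 19 = 27; the blank must be 33 − 27 = 6.
Column 4 has 12 + 15 + 6 − 5 − 5 = 23; the blank must be 33 − 23 = 10.
Row 3 has 11 − 1 + 10 − 4 + 10 = 26; the blank must be 33 − 26 = 7.
Column 1 has 15 + 7 + 0 − 4 + 6 = 24; the blank must be 33 − 24 = 9.
Row 1 has 9 + 15 + 3 + 12 + 16 = 55; the blank must be 33 − 55 = -22.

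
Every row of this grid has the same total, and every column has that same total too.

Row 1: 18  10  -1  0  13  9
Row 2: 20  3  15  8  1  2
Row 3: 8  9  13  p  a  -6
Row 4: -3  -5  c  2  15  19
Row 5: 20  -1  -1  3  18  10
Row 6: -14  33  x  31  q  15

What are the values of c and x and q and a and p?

Rows 1 and 2 both sum to 49, so that's the common total.
The known cells in column 4 total 44, leaving 49 − 44 = 5 for the blank.
The known cells in row 3 total 29, leaving 49 − 29 = 20 for the blank.
The known cells in column 5 total 67, leaving 49 − 67 = -18 for the blank.
The known cells in row 4 total 28, leaving 49 − 28 = 21 for the blank.
The known cells in row 6 total 47, leaving 49 − 47 = 2 for the blank.

c = 21, x = 2, q = -18, a = 20, p = 5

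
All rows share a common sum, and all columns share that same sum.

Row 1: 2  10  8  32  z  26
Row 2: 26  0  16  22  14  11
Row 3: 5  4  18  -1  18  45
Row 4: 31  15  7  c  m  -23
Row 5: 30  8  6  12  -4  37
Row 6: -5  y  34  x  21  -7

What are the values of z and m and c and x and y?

z = 11, m = 29, c = 30, x = -6, y = 52

Rows 2 and 3 both sum to 89, so that's the common total.
Row 1: 2 + 10 + 8 + 32 + 26 = 78, so its missing entry is 89 − 78 = 11.
Column 5: 11 + 14 + 18 − 4 + 21 = 60, so its missing entry is 89 − 60 = 29.
Column 2: 10 + 0 + 4 + 15 + 8 = 37, so its missing entry is 89 − 37 = 52.
Row 4: 31 + 15 + 7 + 29 − 23 = 59, so its missing entry is 89 − 59 = 30.
Row 6: -5 + 52 + 34 + 21 − 7 = 95, so its missing entry is 89 − 95 = -6.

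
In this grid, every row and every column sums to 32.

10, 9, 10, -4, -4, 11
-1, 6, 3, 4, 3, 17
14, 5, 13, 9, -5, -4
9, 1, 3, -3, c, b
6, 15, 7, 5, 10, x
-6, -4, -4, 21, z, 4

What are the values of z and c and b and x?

z = 21, c = 7, b = 15, x = -11

The known cells in row 5 total 43, leaving 32 − 43 = -11 for the blank.
The known cells in row 6 total 11, leaving 32 − 11 = 21 for the blank.
The known cells in column 5 total 25, leaving 32 − 25 = 7 for the blank.
The known cells in row 4 total 17, leaving 32 − 17 = 15 for the blank.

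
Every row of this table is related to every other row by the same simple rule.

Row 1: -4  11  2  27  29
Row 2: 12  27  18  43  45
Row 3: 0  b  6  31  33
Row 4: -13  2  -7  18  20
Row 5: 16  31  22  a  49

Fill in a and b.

a = 47, b = 15

The difference between any two rows is the same in every column — this is an addition table with the headers hidden.
Row 5 minus row 1 is 22 − 2 = 20, so its entry in column 4 is 27 + 20 = 47.
Row 3 minus row 1 is 6 − 2 = 4, so its entry in column 2 is 11 + 4 = 15.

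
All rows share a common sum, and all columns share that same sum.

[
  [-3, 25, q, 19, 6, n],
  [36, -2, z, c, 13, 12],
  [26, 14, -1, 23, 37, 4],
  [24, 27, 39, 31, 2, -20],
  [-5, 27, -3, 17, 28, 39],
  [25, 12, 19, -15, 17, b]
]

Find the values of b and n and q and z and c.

Rows 3 and 4 both sum to 103, so that's the common total.
The known cells in row 6 total 58, leaving 103 − 58 = 45 for the blank.
The known cells in column 6 total 80, leaving 103 − 80 = 23 for the blank.
The known cells in row 1 total 70, leaving 103 − 70 = 33 for the blank.
The known cells in column 3 total 87, leaving 103 − 87 = 16 for the blank.
The known cells in row 2 total 75, leaving 103 − 75 = 28 for the blank.

b = 45, n = 23, q = 33, z = 16, c = 28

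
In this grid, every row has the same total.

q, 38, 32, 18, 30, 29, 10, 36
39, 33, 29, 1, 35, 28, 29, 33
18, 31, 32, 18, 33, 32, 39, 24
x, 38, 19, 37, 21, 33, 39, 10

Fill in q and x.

q = 34, x = 30

Rows 2 and 3 both add up to 227, so every row sums to 227.
Row 1: 38 + 32 + 18 + 30 + 29 + 10 + 36 = 193, so the missing entry is 227 − 193 = 34.
Row 4: 38 + 19 + 37 + 21 + 33 + 39 + 10 = 197, so the missing entry is 227 − 197 = 30.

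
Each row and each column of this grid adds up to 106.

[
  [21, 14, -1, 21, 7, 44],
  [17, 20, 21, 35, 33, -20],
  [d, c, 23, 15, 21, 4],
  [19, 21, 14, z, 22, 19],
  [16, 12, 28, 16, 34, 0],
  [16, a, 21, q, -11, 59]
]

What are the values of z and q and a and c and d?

z = 11, q = 8, a = 13, c = 26, d = 17

The known cells in column 1 total 89, leaving 106 − 89 = 17 for the blank.
The known cells in row 3 total 80, leaving 106 − 80 = 26 for the blank.
The known cells in column 2 total 93, leaving 106 − 93 = 13 for the blank.
The known cells in row 4 total 95, leaving 106 − 95 = 11 for the blank.
The known cells in row 6 total 98, leaving 106 − 98 = 8 for the blank.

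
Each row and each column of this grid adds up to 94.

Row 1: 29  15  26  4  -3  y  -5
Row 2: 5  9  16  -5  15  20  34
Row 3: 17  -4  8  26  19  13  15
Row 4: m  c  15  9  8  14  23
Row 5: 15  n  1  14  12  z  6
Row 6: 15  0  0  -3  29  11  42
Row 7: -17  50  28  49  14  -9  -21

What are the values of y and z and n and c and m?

y = 28, z = 17, n = 29, c = -5, m = 30

Column 1: 29 + 5 + 17 + 15 + 15 − 17 = 64, so its missing entry is 94 − 64 = 30.
Row 4: 30 + 15 + 9 + 8 + 14 + 23 = 99, so its missing entry is 94 − 99 = -5.
Row 1: 29 + 15 + 26 + 4 − 3 − 5 = 66, so its missing entry is 94 − 66 = 28.
Column 6: 28 + 20 + 13 + 14 + 11 − 9 = 77, so its missing entry is 94 − 77 = 17.
Row 5: 15 + 1 + 14 + 12 + 17 + 6 = 65, so its missing entry is 94 − 65 = 29.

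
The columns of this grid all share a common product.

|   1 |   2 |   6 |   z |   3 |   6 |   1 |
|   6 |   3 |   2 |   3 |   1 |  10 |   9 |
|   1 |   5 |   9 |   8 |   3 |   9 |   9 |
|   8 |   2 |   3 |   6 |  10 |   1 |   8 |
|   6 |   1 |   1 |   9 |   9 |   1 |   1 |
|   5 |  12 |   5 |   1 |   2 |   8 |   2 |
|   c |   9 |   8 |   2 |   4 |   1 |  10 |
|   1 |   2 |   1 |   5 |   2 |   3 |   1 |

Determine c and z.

c = 9, z = 1

Columns 2 and 5 each multiply to 12960, so every column has product 12960.
Column 1: 1×6×1×8×6×5×1 = 1440, so the missing entry is 12960 ÷ 1440 = 9.
Column 4: 3×8×6×9×1×2×5 = 12960, so the missing entry is 12960 ÷ 12960 = 1.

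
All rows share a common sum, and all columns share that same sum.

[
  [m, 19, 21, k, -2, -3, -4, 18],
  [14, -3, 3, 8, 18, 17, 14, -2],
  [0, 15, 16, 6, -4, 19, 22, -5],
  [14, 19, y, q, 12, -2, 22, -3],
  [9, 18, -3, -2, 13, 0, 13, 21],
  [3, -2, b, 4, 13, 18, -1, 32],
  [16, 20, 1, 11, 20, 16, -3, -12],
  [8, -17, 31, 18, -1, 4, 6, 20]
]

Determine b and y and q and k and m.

b = 2, y = -2, q = 9, k = 15, m = 5

Rows 2 and 3 both sum to 69, so that's the common total.
Column 1 has 14 + 0 + 14 + 9 + 3 + 16 + 8 = 64; the blank must be 69 − 64 = 5.
Row 1 has 5 + 19 + 21 − 2 − 3 − 4 + 18 = 54; the blank must be 69 − 54 = 15.
Column 4 has 15 + 8 + 6 − 2 + 4 + 11 + 18 = 60; the blank must be 69 − 60 = 9.
Row 4 has 14 + 19 + 9 + 12 − 2 + 22 − 3 = 71; the blank must be 69 − 71 = -2.
Row 6 has 3 − 2 + 4 + 13 + 18 − 1 + 32 = 67; the blank must be 69 − 67 = 2.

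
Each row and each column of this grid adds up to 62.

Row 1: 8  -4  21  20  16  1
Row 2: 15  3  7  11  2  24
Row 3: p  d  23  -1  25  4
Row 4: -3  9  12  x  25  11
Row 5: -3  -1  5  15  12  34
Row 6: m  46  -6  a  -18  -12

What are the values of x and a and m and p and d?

x = 8, a = 9, m = 43, p = 2, d = 9

Column 2: -4 + 3 + 9 − 1 + 46 = 53, so its missing entry is 62 − 53 = 9.
Row 3: 9 + 23 − 1 + 25 + 4 = 60, so its missing entry is 62 − 60 = 2.
Row 4: -3 + 9 + 12 + 25 + 11 = 54, so its missing entry is 62 − 54 = 8.
Column 1: 8 + 15 + 2 − 3 − 3 = 19, so its missing entry is 62 − 19 = 43.
Row 6: 43 + 46 − 6 − 18 − 12 = 53, so its missing entry is 62 − 53 = 9.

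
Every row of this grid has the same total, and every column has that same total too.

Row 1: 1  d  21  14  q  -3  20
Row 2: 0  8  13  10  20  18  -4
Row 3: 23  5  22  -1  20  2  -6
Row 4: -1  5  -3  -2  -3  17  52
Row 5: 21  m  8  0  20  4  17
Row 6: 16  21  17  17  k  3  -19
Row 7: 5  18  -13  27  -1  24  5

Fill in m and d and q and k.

Rows 2 and 3 both sum to 65, so that's the common total.
The known cells in row 6 total 55, leaving 65 − 55 = 10 for the blank.
The known cells in row 5 total 70, leaving 65 − 70 = -5 for the blank.
The known cells in column 2 total 52, leaving 65 − 52 = 13 for the blank.
The known cells in row 1 total 66, leaving 65 − 66 = -1 for the blank.

m = -5, d = 13, q = -1, k = 10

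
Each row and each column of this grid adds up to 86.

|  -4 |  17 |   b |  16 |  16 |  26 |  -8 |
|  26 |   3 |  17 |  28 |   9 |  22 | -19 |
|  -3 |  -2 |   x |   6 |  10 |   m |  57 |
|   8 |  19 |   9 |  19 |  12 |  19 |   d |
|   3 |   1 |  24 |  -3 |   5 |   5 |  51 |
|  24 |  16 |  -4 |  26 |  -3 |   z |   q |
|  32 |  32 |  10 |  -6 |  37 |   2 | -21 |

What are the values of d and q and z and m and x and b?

Row 1: -4 + 17 + 16 + 16 + 26 − 8 = 63, so its missing entry is 86 − 63 = 23.
Row 4: 8 + 19 + 9 + 19 + 12 + 19 = 86, so its missing entry is 86 − 86 = 0.
Column 7: -8 − 19 + 57 + 0 + 51 − 21 = 60, so its missing entry is 86 − 60 = 26.
Row 6: 24 + 16 − 4 + 26 − 3 + 26 = 85, so its missing entry is 86 − 85 = 1.
Column 3: 23 + 17 + 9 + 24 − 4 + 10 = 79, so its missing entry is 86 − 79 = 7.
Row 3: -3 − 2 + 7 + 6 + 10 + 57 = 75, so its missing entry is 86 − 75 = 11.

d = 0, q = 26, z = 1, m = 11, x = 7, b = 23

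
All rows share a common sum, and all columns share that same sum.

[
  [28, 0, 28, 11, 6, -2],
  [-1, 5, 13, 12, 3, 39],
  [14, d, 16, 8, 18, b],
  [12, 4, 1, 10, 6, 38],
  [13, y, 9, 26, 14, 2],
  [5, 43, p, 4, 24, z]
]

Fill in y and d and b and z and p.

y = 7, d = 12, b = 3, z = -9, p = 4

Rows 1 and 2 both sum to 71, so that's the common total.
Row 5 has 13 + 9 + 26 + 14 + 2 = 64; the blank must be 71 − 64 = 7.
Column 2 has 0 + 5 + 4 + 7 + 43 = 59; the blank must be 71 − 59 = 12.
Row 3 has 14 + 12 + 16 + 8 + 18 = 68; the blank must be 71 − 68 = 3.
Column 6 has -2 + 39 + 3 + 38 + 2 = 80; the blank must be 71 − 80 = -9.
Row 6 has 5 + 43 + 4 + 24 − 9 = 67; the blank must be 71 − 67 = 4.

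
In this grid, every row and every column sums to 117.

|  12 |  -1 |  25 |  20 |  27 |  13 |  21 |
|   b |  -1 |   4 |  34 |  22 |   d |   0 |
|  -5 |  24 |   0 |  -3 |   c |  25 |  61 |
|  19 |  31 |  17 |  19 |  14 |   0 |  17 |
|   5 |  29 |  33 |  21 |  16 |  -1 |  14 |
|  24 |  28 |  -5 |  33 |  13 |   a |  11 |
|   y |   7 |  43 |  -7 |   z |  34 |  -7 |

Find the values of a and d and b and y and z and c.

Row 3 has -5 + 24 + 0 − 3 + 25 + 61 = 102; the blank must be 117 − 102 = 15.
Row 6 has 24 + 28 − 5 + 33 + 13 + 11 = 104; the blank must be 117 − 104 = 13.
Column 6 has 13 + 25 + 0 − 1 + 13 + 34 = 84; the blank must be 117 − 84 = 33.
Column 5 has 27 + 22 + 15 + 14 + 16 + 13 = 107; the blank must be 117 − 107 = 10.
Row 7 has 7 + 43 − 7 + 10 + 34 − 7 = 80; the blank must be 117 − 80 = 37.
Row 2 has -1 + 4 + 34 + 22 + 33 + 0 = 92; the blank must be 117 − 92 = 25.

a = 13, d = 33, b = 25, y = 37, z = 10, c = 15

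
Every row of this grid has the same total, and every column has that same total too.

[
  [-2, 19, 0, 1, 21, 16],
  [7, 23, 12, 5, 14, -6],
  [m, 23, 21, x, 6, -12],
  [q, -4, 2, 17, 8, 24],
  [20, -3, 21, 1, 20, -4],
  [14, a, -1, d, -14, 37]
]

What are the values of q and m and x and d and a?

q = 8, m = 8, x = 9, d = 22, a = -3

Rows 1 and 2 both sum to 55, so that's the common total.
The known cells in column 2 total 58, leaving 55 − 58 = -3 for the blank.
The known cells in row 4 total 47, leaving 55 − 47 = 8 for the blank.
The known cells in column 1 total 47, leaving 55 − 47 = 8 for the blank.
The known cells in row 3 total 46, leaving 55 − 46 = 9 for the blank.
The known cells in row 6 total 33, leaving 55 − 33 = 22 for the blank.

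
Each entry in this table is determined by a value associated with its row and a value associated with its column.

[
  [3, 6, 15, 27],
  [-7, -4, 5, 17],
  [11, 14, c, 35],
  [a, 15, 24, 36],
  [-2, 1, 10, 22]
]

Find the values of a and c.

a = 12, c = 23

The difference between any two rows is the same in every column — this is an addition table with the headers hidden.
Row 4 minus row 1 is 15 − 6 = 9, so its entry in column 1 is 3 + 9 = 12.
Row 3 minus row 1 is 14 − 6 = 8, so its entry in column 3 is 15 + 8 = 23.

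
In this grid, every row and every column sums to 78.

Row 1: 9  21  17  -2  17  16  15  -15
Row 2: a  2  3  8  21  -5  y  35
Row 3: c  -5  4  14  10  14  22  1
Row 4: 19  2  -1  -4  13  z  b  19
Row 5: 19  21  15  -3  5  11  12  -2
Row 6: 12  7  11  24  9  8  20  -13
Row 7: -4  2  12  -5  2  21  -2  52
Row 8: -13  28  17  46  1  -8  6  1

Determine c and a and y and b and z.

Row 3: -5 + 4 + 14 + 10 + 14 + 22 + 1 = 60, so its missing entry is 78 − 60 = 18.
Column 1: 9 + 18 + 19 + 19 + 12 − 4 − 13 = 60, so its missing entry is 78 − 60 = 18.
Row 2: 18 + 2 + 3 + 8 + 21 − 5 + 35 = 82, so its missing entry is 78 − 82 = -4.
Column 7: 15 − 4 + 22 + 12 + 20 − 2 + 6 = 69, so its missing entry is 78 − 69 = 9.
Row 4: 19 + 2 − 1 − 4 + 13 + 9 + 19 = 57, so its missing entry is 78 − 57 = 21.

c = 18, a = 18, y = -4, b = 9, z = 21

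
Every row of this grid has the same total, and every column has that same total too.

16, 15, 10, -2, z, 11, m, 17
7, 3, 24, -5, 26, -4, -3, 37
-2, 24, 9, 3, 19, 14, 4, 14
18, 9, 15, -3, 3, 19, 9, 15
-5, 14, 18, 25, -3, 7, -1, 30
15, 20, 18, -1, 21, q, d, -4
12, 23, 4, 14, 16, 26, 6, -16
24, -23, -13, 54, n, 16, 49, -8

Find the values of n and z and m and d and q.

Rows 2 and 3 both sum to 85, so that's the common total.
The known cells in row 8 total 99, leaving 85 − 99 = -14 for the blank.
The known cells in column 6 total 89, leaving 85 − 89 = -4 for the blank.
The known cells in column 5 total 68, leaving 85 − 68 = 17 for the blank.
The known cells in row 1 total 84, leaving 85 − 84 = 1 for the blank.
The known cells in row 6 total 65, leaving 85 − 65 = 20 for the blank.

n = -14, z = 17, m = 1, d = 20, q = -4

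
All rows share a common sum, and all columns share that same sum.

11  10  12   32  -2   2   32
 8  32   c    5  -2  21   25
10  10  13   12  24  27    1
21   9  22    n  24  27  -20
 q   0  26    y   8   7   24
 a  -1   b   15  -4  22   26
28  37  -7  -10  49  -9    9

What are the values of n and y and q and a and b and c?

n = 14, y = 29, q = 3, a = 16, b = 23, c = 8

Rows 1 and 3 both sum to 97, so that's the common total.
Row 2: 8 + 32 + 5 − 2 + 21 + 25 = 89, so its missing entry is 97 − 89 = 8.
Row 4: 21 + 9 + 22 + 24 + 27 − 20 = 83, so its missing entry is 97 − 83 = 14.
Column 4: 32 + 5 + 12 + 14 + 15 − 10 = 68, so its missing entry is 97 − 68 = 29.
Row 5: 0 + 26 + 29 + 8 + 7 + 24 = 94, so its missing entry is 97 − 94 = 3.
Column 1: 11 + 8 + 10 + 21 + 3 + 28 = 81, so its missing entry is 97 − 81 = 16.
Row 6: 16 − 1 + 15 − 4 + 22 + 26 = 74, so its missing entry is 97 − 74 = 23.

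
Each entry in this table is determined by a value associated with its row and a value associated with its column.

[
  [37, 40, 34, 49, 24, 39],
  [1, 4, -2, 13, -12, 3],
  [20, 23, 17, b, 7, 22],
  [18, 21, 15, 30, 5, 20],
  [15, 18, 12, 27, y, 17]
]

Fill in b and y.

The difference between any two rows is the same in every column — this is an addition table with the headers hidden.
Row 3 minus row 1 is 22 − 39 = -17, so its entry in column 4 is 49 + (-17) = 32.
Row 5 minus row 1 is 17 − 39 = -22, so its entry in column 5 is 24 + (-22) = 2.

b = 32, y = 2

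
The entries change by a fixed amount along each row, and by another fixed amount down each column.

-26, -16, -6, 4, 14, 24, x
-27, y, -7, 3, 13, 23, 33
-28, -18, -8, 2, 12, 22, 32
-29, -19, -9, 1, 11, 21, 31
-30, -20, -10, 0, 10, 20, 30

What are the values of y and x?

y = -17, x = 34

Along each row the entries change by 10 per step; down each column they change by -1.
Row 2: from -27 at column 1, stepping by 10 to column 2 gives -17.
Row 1: from -26 at column 1, stepping by 10 to column 7 gives 34.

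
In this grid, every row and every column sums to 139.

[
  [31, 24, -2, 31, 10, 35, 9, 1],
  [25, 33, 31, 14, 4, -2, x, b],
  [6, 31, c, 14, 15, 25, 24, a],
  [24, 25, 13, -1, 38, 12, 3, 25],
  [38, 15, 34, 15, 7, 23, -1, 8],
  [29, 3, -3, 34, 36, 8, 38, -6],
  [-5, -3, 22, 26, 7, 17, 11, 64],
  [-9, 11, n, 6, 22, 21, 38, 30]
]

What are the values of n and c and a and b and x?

The known cells in row 8 total 119, leaving 139 − 119 = 20 for the blank.
The known cells in column 3 total 115, leaving 139 − 115 = 24 for the blank.
The known cells in row 3 total 139, leaving 139 − 139 = 0 for the blank.
The known cells in column 8 total 122, leaving 139 − 122 = 17 for the blank.
The known cells in row 2 total 122, leaving 139 − 122 = 17 for the blank.

n = 20, c = 24, a = 0, b = 17, x = 17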